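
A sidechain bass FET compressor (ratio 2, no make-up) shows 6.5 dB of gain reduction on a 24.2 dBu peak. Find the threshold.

11.2 dBu

Let T be the threshold. Output overshoot = (input overshoot)/R, so 17.7 − T = (24.2 − T)/2.
2·(17.7 − T) = 24.2 − T → 1·T = 35.4 − 24.2 = 11.2.
T = 11.2/1 = 11.2 dBu.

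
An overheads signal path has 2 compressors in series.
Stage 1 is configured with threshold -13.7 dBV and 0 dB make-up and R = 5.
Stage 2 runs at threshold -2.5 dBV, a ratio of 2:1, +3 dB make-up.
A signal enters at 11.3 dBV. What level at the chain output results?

Stage 1: 25 dB above -13.7 dBV, reduced 5:1 to 5 dB above → -8.7 dBV.
Stage 2: -8.7 dBV ≤ -2.5 dBV, so stage 2 doesn't engage; make-up brings it to -5.7 dBV.

-5.7 dBV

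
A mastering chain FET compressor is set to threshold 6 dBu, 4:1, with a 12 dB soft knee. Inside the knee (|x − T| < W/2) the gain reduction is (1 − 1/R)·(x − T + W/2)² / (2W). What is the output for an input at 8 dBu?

6 dBu

x − T + W/2 = 8 − 6 + 6 = 8.
GR = (1 − 1/4) × 8² / 24 = 0.75 × 64 / 24 = 2 dB.
Output = 8 − 2 = 6 dBu.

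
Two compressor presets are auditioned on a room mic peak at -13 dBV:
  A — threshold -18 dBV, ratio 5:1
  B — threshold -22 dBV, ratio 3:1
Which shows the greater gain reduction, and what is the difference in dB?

A: 5 dB over, compressed to 1 dB over, so 4 dB of GR.
B: 9 dB over, compressed to 3 dB over, so 6 dB of GR.
Difference: 2 dB in favour of B.

B, by 2 dB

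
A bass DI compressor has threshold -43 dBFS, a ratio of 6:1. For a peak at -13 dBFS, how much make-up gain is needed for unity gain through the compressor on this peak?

Without make-up, output = threshold + overshoot/6 = -43 + 5 = -38 dBFS.
Gap to target: 25 dB.

25 dB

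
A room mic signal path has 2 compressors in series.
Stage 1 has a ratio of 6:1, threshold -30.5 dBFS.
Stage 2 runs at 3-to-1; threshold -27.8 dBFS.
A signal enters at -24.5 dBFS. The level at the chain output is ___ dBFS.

-29.5 dBFS

Stage 1: -24.5 dBFS is 6 dB over -30.5 dBFS; at 6:1 that becomes 1 dB over, giving -29.5 dBFS.
Stage 2: below threshold (-29.5 ≤ -27.8); passes unchanged; output -29.5 dBFS.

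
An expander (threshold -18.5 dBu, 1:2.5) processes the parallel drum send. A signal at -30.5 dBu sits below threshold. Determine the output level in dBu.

-48.5 dBu

The input is 12 dB below the -18.5 dBu threshold.
A 1:2.5 expander multiplies undershoot by 2.5: 12 × 2.5 = 30 dB below threshold.
Output = -18.5 − 30 = -48.5 dBu.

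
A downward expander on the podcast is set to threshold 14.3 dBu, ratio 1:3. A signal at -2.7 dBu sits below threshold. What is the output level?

The input is 17 dB below the 14.3 dBu threshold.
A 1:3 expander multiplies undershoot by 3: 17 × 3 = 51 dB below threshold.
Output = 14.3 − 51 = -36.7 dBu.

-36.7 dBu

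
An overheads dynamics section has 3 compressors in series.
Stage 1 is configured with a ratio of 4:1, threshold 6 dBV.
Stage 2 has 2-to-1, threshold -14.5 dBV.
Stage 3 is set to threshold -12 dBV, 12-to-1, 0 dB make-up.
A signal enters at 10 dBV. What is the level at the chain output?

-11.3125 dBV

Stage 1: overshoot 4 dB → 4/4 = 1 dB → 7 dBV.
Stage 2: overshoot 21.5 dB → 21.5/2 = 10.75 dB → -3.75 dBV.
Stage 3: -3.75 dBV is 8.25 dB over -12 dBV; at 12:1 that becomes 0.6875 dB over, giving -11.3125 dBV.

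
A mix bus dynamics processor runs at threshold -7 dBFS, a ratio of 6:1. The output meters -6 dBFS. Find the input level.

That's 1 dB above the -7 dBFS threshold.
Before 6:1 compression the overshoot was 1 × 6 = 6 dB, so input = -7 + 6 = -1 dBFS.

-1 dBFS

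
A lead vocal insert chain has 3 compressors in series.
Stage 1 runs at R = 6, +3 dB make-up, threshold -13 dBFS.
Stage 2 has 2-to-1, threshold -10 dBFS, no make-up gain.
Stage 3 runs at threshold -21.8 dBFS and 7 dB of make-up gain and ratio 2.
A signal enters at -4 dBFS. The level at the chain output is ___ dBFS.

-8.525 dBFS

Stage 1: overshoot 9 dB → 9/6 = 1.5 dB → -11.5 dBFS; +3 dB make-up → -8.5 dBFS.
Stage 2: 1.5 dB above -10 dBFS, reduced 2:1 to 0.75 dB above → -9.25 dBFS.
Stage 3: -9.25 dBFS is 12.55 dB over -21.8 dBFS; at 2:1 that becomes 6.275 dB over, giving -15.525 dBFS; +7 dB make-up → -8.525 dBFS.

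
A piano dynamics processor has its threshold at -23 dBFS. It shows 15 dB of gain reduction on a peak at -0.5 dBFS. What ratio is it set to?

Input overshoot = -0.5 − (-23) = 22.5 dB.
Output overshoot = 22.5 − 15 = 7.5 dB.
Ratio = input overshoot / output overshoot = 22.5 / 7.5 = 3.

3:1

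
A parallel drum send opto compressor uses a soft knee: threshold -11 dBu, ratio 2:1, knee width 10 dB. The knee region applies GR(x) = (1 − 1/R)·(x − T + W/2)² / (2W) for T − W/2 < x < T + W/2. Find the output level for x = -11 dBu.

x − T + W/2 = -11 − (-11) + 5 = 5.
GR = (1 − 1/2) × 5² / 20 = 0.5 × 25 / 20 = 0.625 dB.
Output = -11 − 0.625 = -11.625 dBu.

-11.625 dBu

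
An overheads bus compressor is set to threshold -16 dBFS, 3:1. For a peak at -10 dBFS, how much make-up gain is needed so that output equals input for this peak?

4 dB

Overshoot 6 dB → 6/3 = 2 dB after compression, so the compressed level is -16 + 2 = -14 dBFS.
Make-up = target − compressed = -10 − (-14) = 4 dB.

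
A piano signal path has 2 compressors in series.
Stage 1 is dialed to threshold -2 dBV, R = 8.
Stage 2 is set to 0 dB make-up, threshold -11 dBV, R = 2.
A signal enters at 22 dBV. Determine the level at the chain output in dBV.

Stage 1: overshoot 24 dB → 24/8 = 3 dB → 1 dBV.
Stage 2: overshoot 12 dB → 12/2 = 6 dB → -5 dBV.

-5 dBV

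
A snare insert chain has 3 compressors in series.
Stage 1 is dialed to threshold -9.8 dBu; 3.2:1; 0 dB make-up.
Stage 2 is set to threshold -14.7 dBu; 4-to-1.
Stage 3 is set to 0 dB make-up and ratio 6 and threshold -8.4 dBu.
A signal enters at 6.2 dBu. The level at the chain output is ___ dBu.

Stage 1: 16 dB above -9.8 dBu, reduced 3.2:1 to 5 dB above → -4.8 dBu.
Stage 2: -4.8 dBu is 9.9 dB over -14.7 dBu; at 4:1 that becomes 2.475 dB over, giving -12.225 dBu.
Stage 3: -12.225 dBu ≤ -8.4 dBu, so stage 3 doesn't engage; output -12.225 dBu.

-12.225 dBu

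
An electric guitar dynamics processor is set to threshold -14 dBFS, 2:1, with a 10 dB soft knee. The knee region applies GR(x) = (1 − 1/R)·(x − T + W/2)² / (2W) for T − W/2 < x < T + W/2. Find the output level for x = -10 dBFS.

-12.025 dBFS

x − T + W/2 = -10 − (-14) + 5 = 9.
GR = (1 − 1/2) × 9² / 20 = 0.5 × 81 / 20 = 2.025 dB.
Output = -10 − 2.025 = -12.025 dBFS.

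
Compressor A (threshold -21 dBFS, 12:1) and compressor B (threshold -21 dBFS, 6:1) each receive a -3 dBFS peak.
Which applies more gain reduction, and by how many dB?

A, by 1.5 dB

A: GR = 18 − 18/12 = 16.5 dB.
B: GR = 18 − 18/6 = 15 dB.
A reduces 1.5 dB more.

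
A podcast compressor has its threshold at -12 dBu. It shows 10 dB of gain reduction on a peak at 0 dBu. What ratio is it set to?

Input overshoot = 0 − (-12) = 12 dB.
Output overshoot = 12 − 10 = 2 dB.
Ratio = input overshoot / output overshoot = 12 / 2 = 6.

6:1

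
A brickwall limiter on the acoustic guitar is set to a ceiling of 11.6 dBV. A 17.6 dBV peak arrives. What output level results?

11.6 dBV

A brickwall limiter is an ∞:1 compressor: any input above the ceiling is clamped to 11.6 dBV.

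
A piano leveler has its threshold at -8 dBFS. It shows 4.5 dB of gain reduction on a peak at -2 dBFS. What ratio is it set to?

Input overshoot = -2 − (-8) = 6 dB.
Output overshoot = 6 − 4.5 = 1.5 dB.
Ratio = input overshoot / output overshoot = 6 / 1.5 = 4.

4:1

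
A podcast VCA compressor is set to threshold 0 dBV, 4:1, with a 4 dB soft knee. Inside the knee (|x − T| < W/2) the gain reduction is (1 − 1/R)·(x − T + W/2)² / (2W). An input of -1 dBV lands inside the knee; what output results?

-1.09375 dBV

x − T + W/2 = -1 − 0 + 2 = 1.
GR = (1 − 1/4) × 1² / 8 = 0.75 × 1 / 8 = 0.09375 dB.
Output = -1 − 0.09375 = -1.09375 dBV.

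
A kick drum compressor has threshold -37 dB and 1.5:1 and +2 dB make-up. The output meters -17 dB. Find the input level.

-10 dB

Before make-up, the level was -17 − 2 = -19 dB.
The compressed level sits -19 − (-37) = 18 dB over threshold.
Input overshoot = R × output overshoot = 27 dB → input = -37 + 27 = -10 dB.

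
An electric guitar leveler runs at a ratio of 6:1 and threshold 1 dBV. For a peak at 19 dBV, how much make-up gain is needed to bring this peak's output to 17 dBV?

The peak compresses to 1 + 18/6 = 4 dBV.
To reach 17 dBV requires 17 − 4 = 13 dB of make-up.

13 dB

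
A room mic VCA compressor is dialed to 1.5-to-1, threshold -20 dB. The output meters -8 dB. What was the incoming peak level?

Post-compression overshoot = -8 − (-20) = 12 dB.
Input overshoot = R × output overshoot = 18 dB → input = -20 + 18 = -2 dB.

-2 dB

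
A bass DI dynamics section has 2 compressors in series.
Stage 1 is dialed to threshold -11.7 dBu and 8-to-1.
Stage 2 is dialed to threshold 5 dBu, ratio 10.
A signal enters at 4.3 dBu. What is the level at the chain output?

-9.7 dBu

Stage 1: 4.3 dBu is 16 dB over -11.7 dBu; at 8:1 that becomes 2 dB over, giving -9.7 dBu.
Stage 2: -9.7 dBu ≤ 5 dBu, so stage 2 doesn't engage; output -9.7 dBu.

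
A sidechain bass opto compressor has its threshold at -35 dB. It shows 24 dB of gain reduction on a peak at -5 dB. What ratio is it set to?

Input overshoot = -5 − (-35) = 30 dB.
Output overshoot = 30 − 24 = 6 dB.
Ratio = input overshoot / output overshoot = 30 / 6 = 5.

5:1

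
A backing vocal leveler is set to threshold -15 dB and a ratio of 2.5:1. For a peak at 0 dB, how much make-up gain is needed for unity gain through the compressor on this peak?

9 dB

Without make-up, output = threshold + overshoot/2.5 = -15 + 6 = -9 dB.
Gap to target: 9 dB.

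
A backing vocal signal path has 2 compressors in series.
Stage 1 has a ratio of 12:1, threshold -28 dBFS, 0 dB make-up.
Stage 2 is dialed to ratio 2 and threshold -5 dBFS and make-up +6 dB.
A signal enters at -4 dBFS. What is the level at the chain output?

-20 dBFS

Stage 1: 24 dB above -28 dBFS, reduced 12:1 to 2 dB above → -26 dBFS.
Stage 2: -26 dBFS ≤ -5 dBFS, so stage 2 doesn't engage; make-up brings it to -20 dBFS.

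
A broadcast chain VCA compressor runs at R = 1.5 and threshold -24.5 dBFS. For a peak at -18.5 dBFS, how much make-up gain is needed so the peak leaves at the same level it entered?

Without make-up, output = threshold + overshoot/1.5 = -24.5 + 4 = -20.5 dBFS.
Gap to target: 2 dB.

2 dB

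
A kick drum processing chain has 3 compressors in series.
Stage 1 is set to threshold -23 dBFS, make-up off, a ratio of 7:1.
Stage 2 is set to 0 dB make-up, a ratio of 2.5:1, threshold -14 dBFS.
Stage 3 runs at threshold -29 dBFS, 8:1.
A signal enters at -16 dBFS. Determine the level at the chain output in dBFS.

Stage 1: -16 dBFS is 7 dB over -23 dBFS; at 7:1 that becomes 1 dB over, giving -22 dBFS.
Stage 2: below threshold (-22 ≤ -14); passes unchanged; output -22 dBFS.
Stage 3: overshoot 7 dB → 7/8 = 0.875 dB → -28.125 dBFS.

-28.125 dBFS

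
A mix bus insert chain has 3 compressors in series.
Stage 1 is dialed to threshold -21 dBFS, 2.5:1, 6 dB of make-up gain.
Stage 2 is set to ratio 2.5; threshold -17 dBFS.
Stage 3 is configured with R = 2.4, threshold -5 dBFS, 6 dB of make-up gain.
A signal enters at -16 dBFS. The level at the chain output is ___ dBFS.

-9.4 dBFS

Stage 1: 5 dB above -21 dBFS, reduced 2.5:1 to 2 dB above → -19 dBFS; +6 dB make-up → -13 dBFS.
Stage 2: overshoot 4 dB → 4/2.5 = 1.6 dB → -15.4 dBFS.
Stage 3: -15.4 dBFS ≤ -5 dBFS, so stage 3 doesn't engage; make-up brings it to -9.4 dBFS.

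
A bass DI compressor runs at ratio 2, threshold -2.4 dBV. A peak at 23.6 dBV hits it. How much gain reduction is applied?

13 dB

The signal is 26 dB above threshold.
A 2:1 ratio leaves 13 dB of that excess.
So the signal is attenuated by 26 − 13 = 13 dB.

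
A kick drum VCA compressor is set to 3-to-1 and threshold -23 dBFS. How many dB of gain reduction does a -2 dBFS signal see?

Overshoot = -2 − (-23) = 21 dB.
At 3:1, output sits 21/3 = 7 dB above threshold.
So the signal is attenuated by 21 − 7 = 14 dB.

14 dB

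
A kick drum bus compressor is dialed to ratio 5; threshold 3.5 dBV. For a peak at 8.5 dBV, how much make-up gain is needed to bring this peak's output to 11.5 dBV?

7 dB

The peak compresses to 3.5 + 5/5 = 4.5 dBV.
To reach 11.5 dBV requires 11.5 − 4.5 = 7 dB of make-up.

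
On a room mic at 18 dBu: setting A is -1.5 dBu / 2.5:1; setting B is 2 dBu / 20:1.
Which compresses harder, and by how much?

A: overshoot 19.5 dB → output overshoot 7.8 dB → GR 11.7 dB.
B: overshoot 16 dB → output overshoot 0.8 dB → GR 15.2 dB.
B reduces 3.5 dB more.

B, by 3.5 dB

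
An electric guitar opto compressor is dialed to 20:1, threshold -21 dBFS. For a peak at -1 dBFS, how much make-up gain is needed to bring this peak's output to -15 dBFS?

Overshoot 20 dB → 20/20 = 1 dB after compression, so the compressed level is -21 + 1 = -20 dBFS.
Make-up = target − compressed = -15 − (-20) = 5 dB.

5 dB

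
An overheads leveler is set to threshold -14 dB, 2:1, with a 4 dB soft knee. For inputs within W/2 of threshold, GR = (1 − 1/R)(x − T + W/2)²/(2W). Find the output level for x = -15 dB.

x − T + W/2 = -15 − (-14) + 2 = 1.
GR = (1 − 1/2) × 1² / 8 = 0.5 × 1 / 8 = 0.0625 dB.
Output = -15 − 0.0625 = -15.0625 dB.

-15.0625 dB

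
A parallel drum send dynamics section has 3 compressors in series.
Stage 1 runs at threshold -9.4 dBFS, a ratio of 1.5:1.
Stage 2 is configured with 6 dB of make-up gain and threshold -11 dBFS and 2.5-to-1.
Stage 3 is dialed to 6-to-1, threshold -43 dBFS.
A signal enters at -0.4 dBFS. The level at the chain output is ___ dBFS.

Stage 1: -0.4 dBFS is 9 dB over -9.4 dBFS; at 1.5:1 that becomes 6 dB over, giving -3.4 dBFS.
Stage 2: -3.4 dBFS is 7.6 dB over -11 dBFS; at 2.5:1 that becomes 3.04 dB over, giving -7.96 dBFS; +6 dB make-up → -1.96 dBFS.
Stage 3: -1.96 dBFS is 41.04 dB over -43 dBFS; at 6:1 that becomes 6.84 dB over, giving -36.16 dBFS.

-36.16 dBFS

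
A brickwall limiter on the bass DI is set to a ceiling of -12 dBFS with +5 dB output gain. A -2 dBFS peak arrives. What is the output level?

-7 dBFS

The limiter clamps the peak to its -12 dBFS ceiling.
Output gain then adds 5 dB: -12 + 5 = -7 dBFS.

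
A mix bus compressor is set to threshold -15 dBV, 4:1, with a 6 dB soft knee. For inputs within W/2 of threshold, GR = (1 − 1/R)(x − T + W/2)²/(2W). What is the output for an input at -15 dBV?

x − T + W/2 = -15 − (-15) + 3 = 3.
GR = (1 − 1/4) × 3² / 12 = 0.75 × 9 / 12 = 0.5625 dB.
Output = -15 − 0.5625 = -15.5625 dBV.

-15.5625 dBV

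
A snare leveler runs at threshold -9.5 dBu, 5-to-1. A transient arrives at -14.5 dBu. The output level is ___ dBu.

-14.5 dBu is 5 dB below the -9.5 dBu threshold, so no gain reduction is applied.
Output = input = -14.5 dBu.

-14.5 dBu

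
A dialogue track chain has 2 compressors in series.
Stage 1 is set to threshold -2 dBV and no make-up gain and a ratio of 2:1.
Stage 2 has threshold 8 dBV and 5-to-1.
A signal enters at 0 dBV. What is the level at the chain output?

-1 dBV

Stage 1: 2 dB above -2 dBV, reduced 2:1 to 1 dB above → -1 dBV.
Stage 2: below threshold (-1 ≤ 8); passes unchanged; output -1 dBV.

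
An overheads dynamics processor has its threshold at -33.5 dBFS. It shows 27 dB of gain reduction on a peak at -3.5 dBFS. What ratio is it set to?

Input overshoot = -3.5 − (-33.5) = 30 dB.
Output overshoot = 30 − 27 = 3 dB.
Ratio = input overshoot / output overshoot = 30 / 3 = 10.

10:1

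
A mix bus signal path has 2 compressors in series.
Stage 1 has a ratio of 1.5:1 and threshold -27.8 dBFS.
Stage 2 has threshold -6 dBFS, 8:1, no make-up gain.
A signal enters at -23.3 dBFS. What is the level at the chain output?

-24.8 dBFS

Stage 1: -23.3 dBFS is 4.5 dB over -27.8 dBFS; at 1.5:1 that becomes 3 dB over, giving -24.8 dBFS.
Stage 2: -24.8 dBFS is at or below the -6 dBFS threshold — no compression; output -24.8 dBFS.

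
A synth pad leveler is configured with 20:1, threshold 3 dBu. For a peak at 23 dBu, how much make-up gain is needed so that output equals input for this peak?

The peak compresses to 3 + 20/20 = 4 dBu.
To reach 23 dBu requires 23 − 4 = 19 dB of make-up.

19 dB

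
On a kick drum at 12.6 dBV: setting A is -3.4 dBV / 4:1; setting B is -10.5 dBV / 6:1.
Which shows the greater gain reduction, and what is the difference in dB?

A: overshoot 16 dB → output overshoot 4 dB → GR 12 dB.
B: overshoot 23.1 dB → output overshoot 3.85 dB → GR 19.25 dB.
B applies 7.25 dB more gain reduction.

B, by 7.25 dB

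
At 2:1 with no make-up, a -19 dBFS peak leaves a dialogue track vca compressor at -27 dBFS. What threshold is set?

Let T be the threshold. Output overshoot = (input overshoot)/R, so -27 − T = (-19 − T)/2.
2·(-27 − T) = -19 − T → 1·T = -54 − (-19) = -35.
T = -35/1 = -35 dBFS.

-35 dBFS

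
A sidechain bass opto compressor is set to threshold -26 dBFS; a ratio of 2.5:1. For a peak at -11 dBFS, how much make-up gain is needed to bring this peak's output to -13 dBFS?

7 dB

Without make-up, output = threshold + overshoot/2.5 = -26 + 6 = -20 dBFS.
Gap to target: 7 dB.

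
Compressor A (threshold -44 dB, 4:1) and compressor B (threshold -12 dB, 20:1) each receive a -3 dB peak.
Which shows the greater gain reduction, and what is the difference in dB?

A: overshoot 41 dB → output overshoot 10.25 dB → GR 30.75 dB.
B: overshoot 9 dB → output overshoot 0.45 dB → GR 8.55 dB.
Difference: 22.2 dB in favour of A.

A, by 22.2 dB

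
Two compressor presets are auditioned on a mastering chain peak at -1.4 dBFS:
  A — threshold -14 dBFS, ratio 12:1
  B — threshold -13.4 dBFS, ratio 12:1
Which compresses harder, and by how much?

A: 12.6 dB over, compressed to 1.05 dB over, so 11.55 dB of GR.
B: 12 dB over, compressed to 1 dB over, so 11 dB of GR.
A reduces 0.55 dB more.

A, by 0.55 dB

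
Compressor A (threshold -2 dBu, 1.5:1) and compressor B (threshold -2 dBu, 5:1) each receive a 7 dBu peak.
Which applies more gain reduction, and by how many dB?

B, by 4.2 dB

A: GR = 9 − 9/1.5 = 3 dB.
B: GR = 9 − 9/5 = 7.2 dB.
B reduces 4.2 dB more.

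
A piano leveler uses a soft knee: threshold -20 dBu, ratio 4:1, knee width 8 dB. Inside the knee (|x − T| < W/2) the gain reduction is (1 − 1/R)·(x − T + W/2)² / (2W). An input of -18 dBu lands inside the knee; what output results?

-19.6875 dBu

x − T + W/2 = -18 − (-20) + 4 = 6.
GR = (1 − 1/4) × 6² / 16 = 0.75 × 36 / 16 = 1.6875 dB.
Output = -18 − 1.6875 = -19.6875 dBu.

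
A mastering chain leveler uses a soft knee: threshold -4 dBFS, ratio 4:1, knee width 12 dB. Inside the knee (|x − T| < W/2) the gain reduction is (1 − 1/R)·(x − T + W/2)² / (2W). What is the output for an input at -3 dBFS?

x − T + W/2 = -3 − (-4) + 6 = 7.
GR = (1 − 1/4) × 7² / 24 = 0.75 × 49 / 24 = 1.53125 dB.
Output = -3 − 1.53125 = -4.53125 dBFS.

-4.53125 dBFS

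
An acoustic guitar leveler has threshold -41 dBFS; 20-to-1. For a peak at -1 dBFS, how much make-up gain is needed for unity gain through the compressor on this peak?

38 dB

Overshoot 40 dB → 40/20 = 2 dB after compression, so the compressed level is -41 + 2 = -39 dBFS.
Make-up = target − compressed = -1 − (-39) = 38 dB.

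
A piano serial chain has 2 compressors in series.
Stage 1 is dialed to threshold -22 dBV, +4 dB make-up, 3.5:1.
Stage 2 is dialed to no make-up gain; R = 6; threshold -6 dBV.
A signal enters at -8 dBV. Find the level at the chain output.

-14 dBV

Stage 1: -8 dBV is 14 dB over -22 dBV; at 3.5:1 that becomes 4 dB over, giving -18 dBV; +4 dB make-up → -14 dBV.
Stage 2: -14 dBV is at or below the -6 dBV threshold — no compression; output -14 dBV.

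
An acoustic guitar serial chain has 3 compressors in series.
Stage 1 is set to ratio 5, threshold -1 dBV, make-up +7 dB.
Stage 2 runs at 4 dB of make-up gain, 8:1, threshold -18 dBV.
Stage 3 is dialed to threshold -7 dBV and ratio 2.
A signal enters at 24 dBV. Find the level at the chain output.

-10.375 dBV

Stage 1: overshoot 25 dB → 25/5 = 5 dB → 4 dBV; +7 dB make-up → 11 dBV.
Stage 2: 11 dBV is 29 dB over -18 dBV; at 8:1 that becomes 3.625 dB over, giving -14.375 dBV; +4 dB make-up → -10.375 dBV.
Stage 3: below threshold (-10.375 ≤ -7); passes unchanged; output -10.375 dBV.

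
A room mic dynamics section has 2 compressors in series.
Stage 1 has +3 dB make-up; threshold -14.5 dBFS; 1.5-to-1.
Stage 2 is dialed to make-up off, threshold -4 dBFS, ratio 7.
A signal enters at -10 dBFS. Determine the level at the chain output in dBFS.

Stage 1: -10 dBFS is 4.5 dB over -14.5 dBFS; at 1.5:1 that becomes 3 dB over, giving -11.5 dBFS; +3 dB make-up → -8.5 dBFS.
Stage 2: -8.5 dBFS ≤ -4 dBFS, so stage 2 doesn't engage; output -8.5 dBFS.

-8.5 dBFS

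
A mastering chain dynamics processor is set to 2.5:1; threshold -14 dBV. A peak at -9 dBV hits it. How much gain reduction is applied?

The signal is 5 dB above threshold.
After 2.5:1 compression the overshoot becomes 5/2.5 = 2 dB.
GR = overshoot in − overshoot out = 5 − 2 = 3 dB.

3 dB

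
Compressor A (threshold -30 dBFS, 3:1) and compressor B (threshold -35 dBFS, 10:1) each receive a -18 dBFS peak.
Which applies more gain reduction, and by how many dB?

B, by 7.3 dB

A: GR = 12 − 12/3 = 8 dB.
B: GR = 17 − 17/10 = 15.3 dB.
B reduces 7.3 dB more.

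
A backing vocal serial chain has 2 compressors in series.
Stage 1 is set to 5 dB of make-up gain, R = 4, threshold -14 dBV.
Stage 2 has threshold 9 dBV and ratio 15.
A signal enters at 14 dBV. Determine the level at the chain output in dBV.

-2 dBV

Stage 1: overshoot 28 dB → 28/4 = 7 dB → -7 dBV; +5 dB make-up → -2 dBV.
Stage 2: -2 dBV is at or below the 9 dBV threshold — no compression; output -2 dBV.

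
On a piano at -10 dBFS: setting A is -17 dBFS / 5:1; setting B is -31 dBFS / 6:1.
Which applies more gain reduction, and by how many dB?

B, by 11.9 dB

A: overshoot 7 dB → output overshoot 1.4 dB → GR 5.6 dB.
B: overshoot 21 dB → output overshoot 3.5 dB → GR 17.5 dB.
B applies 11.9 dB more gain reduction.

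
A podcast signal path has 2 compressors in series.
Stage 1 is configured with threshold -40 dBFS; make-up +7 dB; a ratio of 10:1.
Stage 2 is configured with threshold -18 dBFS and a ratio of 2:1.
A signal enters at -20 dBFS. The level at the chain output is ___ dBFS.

Stage 1: 20 dB above -40 dBFS, reduced 10:1 to 2 dB above → -38 dBFS; +7 dB make-up → -31 dBFS.
Stage 2: -31 dBFS is at or below the -18 dBFS threshold — no compression; output -31 dBFS.

-31 dBFS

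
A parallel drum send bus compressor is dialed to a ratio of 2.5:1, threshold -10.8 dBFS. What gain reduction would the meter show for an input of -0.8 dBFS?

6 dB

Overshoot = -0.8 − (-10.8) = 10 dB.
After 2.5:1 compression the overshoot becomes 10/2.5 = 4 dB.
So the signal is attenuated by 10 − 4 = 6 dB.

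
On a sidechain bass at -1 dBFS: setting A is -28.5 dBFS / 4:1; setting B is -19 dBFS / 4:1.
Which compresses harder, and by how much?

A: 27.5 dB over, compressed to 6.875 dB over, so 20.625 dB of GR.
B: 18 dB over, compressed to 4.5 dB over, so 13.5 dB of GR.
A reduces 7.125 dB more.

A, by 7.125 dB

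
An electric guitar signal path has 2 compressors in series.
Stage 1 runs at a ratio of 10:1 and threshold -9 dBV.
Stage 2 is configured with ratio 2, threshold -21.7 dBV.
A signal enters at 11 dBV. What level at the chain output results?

-14.35 dBV

Stage 1: 11 dBV is 20 dB over -9 dBV; at 10:1 that becomes 2 dB over, giving -7 dBV.
Stage 2: 14.7 dB above -21.7 dBV, reduced 2:1 to 7.35 dB above → -14.35 dBV.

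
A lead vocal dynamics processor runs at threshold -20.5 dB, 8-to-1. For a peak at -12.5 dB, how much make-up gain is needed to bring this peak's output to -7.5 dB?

Without make-up, output = threshold + overshoot/8 = -20.5 + 1 = -19.5 dB.
Gap to target: 12 dB.

12 dB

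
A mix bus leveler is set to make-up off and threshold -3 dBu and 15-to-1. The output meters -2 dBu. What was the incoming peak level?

That's 1 dB above the -3 dBu threshold.
Input overshoot = R × output overshoot = 15 dB → input = -3 + 15 = 12 dBu.

12 dBu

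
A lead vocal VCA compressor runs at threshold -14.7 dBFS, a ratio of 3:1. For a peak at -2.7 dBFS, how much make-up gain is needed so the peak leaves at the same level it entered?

8 dB

Without make-up, output = threshold + overshoot/3 = -14.7 + 4 = -10.7 dBFS.
Gap to target: 8 dB.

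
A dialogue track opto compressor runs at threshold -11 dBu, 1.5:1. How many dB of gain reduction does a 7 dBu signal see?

The signal is 18 dB above threshold.
At 1.5:1, output sits 18/1.5 = 12 dB above threshold.
So the signal is attenuated by 18 − 12 = 6 dB.

6 dB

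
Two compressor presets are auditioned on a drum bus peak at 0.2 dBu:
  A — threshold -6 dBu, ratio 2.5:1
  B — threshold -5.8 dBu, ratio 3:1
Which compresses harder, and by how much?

B, by 0.28 dB

A: overshoot 6.2 dB → output overshoot 2.48 dB → GR 3.72 dB.
B: overshoot 6 dB → output overshoot 2 dB → GR 4 dB.
B applies 0.28 dB more gain reduction.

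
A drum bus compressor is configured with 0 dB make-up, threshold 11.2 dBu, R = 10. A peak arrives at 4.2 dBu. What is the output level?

4.2 dBu is 7 dB below the 11.2 dBu threshold, so no gain reduction is applied.
Output = input = 4.2 dBu.

4.2 dBu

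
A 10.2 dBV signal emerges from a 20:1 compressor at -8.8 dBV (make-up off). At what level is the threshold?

-9.8 dBV

Let T be the threshold. Output overshoot = (input overshoot)/R, so -8.8 − T = (10.2 − T)/20.
20·(-8.8 − T) = 10.2 − T → 19·T = -176 − 10.2 = -186.2.
T = -186.2/19 = -9.8 dBV.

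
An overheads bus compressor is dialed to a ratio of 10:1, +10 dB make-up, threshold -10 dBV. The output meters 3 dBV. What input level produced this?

20 dBV

Remove make-up: 3 − 10 = -7 dBV.
That's 3 dB above the -10 dBV threshold.
Before 10:1 compression the overshoot was 3 × 10 = 30 dB, so input = -10 + 30 = 20 dBV.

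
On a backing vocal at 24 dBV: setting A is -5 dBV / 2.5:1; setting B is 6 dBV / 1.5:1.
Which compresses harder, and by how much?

A, by 11.4 dB

A: GR = 29 − 29/2.5 = 17.4 dB.
B: GR = 18 − 18/1.5 = 6 dB.
A applies 11.4 dB more gain reduction.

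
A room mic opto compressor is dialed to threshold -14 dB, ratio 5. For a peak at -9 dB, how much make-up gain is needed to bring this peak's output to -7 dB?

Without make-up, output = threshold + overshoot/5 = -14 + 1 = -13 dB.
Gap to target: 6 dB.

6 dB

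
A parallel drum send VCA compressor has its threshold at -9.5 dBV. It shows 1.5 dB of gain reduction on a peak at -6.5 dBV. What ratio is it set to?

2:1

Input overshoot = -6.5 − (-9.5) = 3 dB.
Output overshoot = 3 − 1.5 = 1.5 dB.
Ratio = input overshoot / output overshoot = 3 / 1.5 = 2.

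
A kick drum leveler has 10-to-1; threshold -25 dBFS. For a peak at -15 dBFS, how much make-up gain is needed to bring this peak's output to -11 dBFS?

13 dB

The peak compresses to -25 + 10/10 = -24 dBFS.
To reach -11 dBFS requires -11 − (-24) = 13 dB of make-up.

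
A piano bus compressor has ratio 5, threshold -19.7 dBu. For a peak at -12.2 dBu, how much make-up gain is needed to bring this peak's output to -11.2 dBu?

Without make-up, output = threshold + overshoot/5 = -19.7 + 1.5 = -18.2 dBu.
Gap to target: 7 dB.

7 dB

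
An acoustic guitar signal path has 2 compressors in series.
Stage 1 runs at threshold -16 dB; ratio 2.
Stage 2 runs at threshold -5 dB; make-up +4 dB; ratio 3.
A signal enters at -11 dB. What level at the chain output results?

-9.5 dB

Stage 1: overshoot 5 dB → 5/2 = 2.5 dB → -13.5 dB.
Stage 2: below threshold (-13.5 ≤ -5); passes unchanged; make-up brings it to -9.5 dB.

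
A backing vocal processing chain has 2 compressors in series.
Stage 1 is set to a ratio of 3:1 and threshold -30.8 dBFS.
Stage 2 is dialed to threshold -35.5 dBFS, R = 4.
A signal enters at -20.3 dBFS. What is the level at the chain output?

-33.45 dBFS

Stage 1: -20.3 dBFS is 10.5 dB over -30.8 dBFS; at 3:1 that becomes 3.5 dB over, giving -27.3 dBFS.
Stage 2: overshoot 8.2 dB → 8.2/4 = 2.05 dB → -33.45 dBFS.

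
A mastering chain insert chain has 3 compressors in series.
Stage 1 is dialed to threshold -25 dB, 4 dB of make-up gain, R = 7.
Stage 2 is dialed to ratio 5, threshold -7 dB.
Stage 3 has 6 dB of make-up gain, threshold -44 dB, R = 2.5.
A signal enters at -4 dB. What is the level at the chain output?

Stage 1: 21 dB above -25 dB, reduced 7:1 to 3 dB above → -22 dB; +4 dB make-up → -18 dB.
Stage 2: -18 dB ≤ -7 dB, so stage 2 doesn't engage; output -18 dB.
Stage 3: -18 dB is 26 dB over -44 dB; at 2.5:1 that becomes 10.4 dB over, giving -33.6 dB; +6 dB make-up → -27.6 dB.

-27.6 dB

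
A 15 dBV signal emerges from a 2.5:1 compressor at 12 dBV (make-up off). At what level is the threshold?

10 dBV

Gain reduction = 15 − 12 = 3 dB; output overshoot = GR / (R − 1) = 3 / 1.5 = 2 dB.
Threshold = output − output overshoot = 12 − 2 = 10 dBV.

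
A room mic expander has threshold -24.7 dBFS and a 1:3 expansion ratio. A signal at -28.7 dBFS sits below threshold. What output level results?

-36.7 dBFS

Undershoot = (-24.7) − (-28.7) = 4 dB.
At 1:3, that expands to 12 dB under threshold.
Output = -24.7 − 12 = -36.7 dBFS.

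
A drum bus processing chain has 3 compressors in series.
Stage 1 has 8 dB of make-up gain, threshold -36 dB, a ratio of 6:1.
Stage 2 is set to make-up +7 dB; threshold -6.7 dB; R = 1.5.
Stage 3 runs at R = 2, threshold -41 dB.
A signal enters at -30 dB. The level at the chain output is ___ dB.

-30.5 dB

Stage 1: overshoot 6 dB → 6/6 = 1 dB → -35 dB; +8 dB make-up → -27 dB.
Stage 2: below threshold (-27 ≤ -6.7); passes unchanged; make-up brings it to -20 dB.
Stage 3: overshoot 21 dB → 21/2 = 10.5 dB → -30.5 dB.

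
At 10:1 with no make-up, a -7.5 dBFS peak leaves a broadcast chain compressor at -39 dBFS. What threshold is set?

Let T be the threshold. Output overshoot = (input overshoot)/R, so -39 − T = (-7.5 − T)/10.
10·(-39 − T) = -7.5 − T → 9·T = -390 − (-7.5) = -382.5.
T = -382.5/9 = -42.5 dBFS.

-42.5 dBFS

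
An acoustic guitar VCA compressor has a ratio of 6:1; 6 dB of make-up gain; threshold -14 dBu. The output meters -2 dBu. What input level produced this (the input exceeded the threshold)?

Remove make-up: -2 − 6 = -8 dBu.
Post-compression overshoot = -8 − (-14) = 6 dB.
Undo the ratio: input overshoot = 6 × 6 = 36 dB, giving input = 22 dBu.

22 dBu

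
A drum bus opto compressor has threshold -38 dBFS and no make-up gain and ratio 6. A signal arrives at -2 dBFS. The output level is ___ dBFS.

-2 dBFS sits 36 dB over threshold.
The 36 dB excess becomes 6 dB after 6:1 reduction.
That puts the output at -32 dBFS.

-32 dBFS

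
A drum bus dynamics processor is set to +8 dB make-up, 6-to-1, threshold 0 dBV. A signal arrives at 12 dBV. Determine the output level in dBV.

10 dBV

12 dBV sits 12 dB over threshold.
The 12 dB excess becomes 2 dB after 6:1 reduction.
That puts the output at 2 dBV; make-up adds 8 dB, giving 10 dBV.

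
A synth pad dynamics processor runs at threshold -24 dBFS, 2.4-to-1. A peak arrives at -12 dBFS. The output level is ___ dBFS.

Overshoot: -12 − (-24) = 12 dB.
2.4:1 compression reduces that to 12/2.4 = 5 dB over.
So the level is -24 + 5 = -19 dBFS.

-19 dBFS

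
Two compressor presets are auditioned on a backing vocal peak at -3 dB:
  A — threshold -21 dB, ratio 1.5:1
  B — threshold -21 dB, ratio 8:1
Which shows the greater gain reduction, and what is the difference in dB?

B, by 9.75 dB

A: 18 dB over, compressed to 12 dB over, so 6 dB of GR.
B: 18 dB over, compressed to 2.25 dB over, so 15.75 dB of GR.
B reduces 9.75 dB more.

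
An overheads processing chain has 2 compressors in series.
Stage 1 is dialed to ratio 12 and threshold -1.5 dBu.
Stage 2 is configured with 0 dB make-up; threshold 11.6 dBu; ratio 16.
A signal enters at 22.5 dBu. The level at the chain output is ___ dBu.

Stage 1: overshoot 24 dB → 24/12 = 2 dB → 0.5 dBu.
Stage 2: 0.5 dBu is at or below the 11.6 dBu threshold — no compression; output 0.5 dBu.

0.5 dBu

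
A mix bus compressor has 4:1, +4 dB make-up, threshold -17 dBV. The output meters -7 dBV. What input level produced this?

Remove make-up: -7 − 4 = -11 dBV.
That's 6 dB above the -17 dBV threshold.
Input overshoot = R × output overshoot = 24 dB → input = -17 + 24 = 7 dBV.

7 dBV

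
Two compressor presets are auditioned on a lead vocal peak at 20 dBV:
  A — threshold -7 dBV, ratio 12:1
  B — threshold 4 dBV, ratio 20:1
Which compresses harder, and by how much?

A, by 9.55 dB

A: GR = 27 − 27/12 = 24.75 dB.
B: GR = 16 − 16/20 = 15.2 dB.
A applies 9.55 dB more gain reduction.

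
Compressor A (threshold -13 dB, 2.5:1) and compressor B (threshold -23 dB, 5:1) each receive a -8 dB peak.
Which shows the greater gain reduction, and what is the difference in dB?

A: GR = 5 − 5/2.5 = 3 dB.
B: GR = 15 − 15/5 = 12 dB.
Difference: 9 dB in favour of B.

B, by 9 dB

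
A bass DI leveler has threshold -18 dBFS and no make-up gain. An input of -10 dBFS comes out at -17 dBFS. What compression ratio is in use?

8:1

Input overshoot = -10 − (-18) = 8 dB; output overshoot = -17 − (-18) = 1 dB.
Ratio = 8 / 1 = 8.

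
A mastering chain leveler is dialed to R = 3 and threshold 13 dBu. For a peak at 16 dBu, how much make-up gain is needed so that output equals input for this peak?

2 dB

The peak compresses to 13 + 3/3 = 14 dBu.
To reach 16 dBu requires 16 − 14 = 2 dB of make-up.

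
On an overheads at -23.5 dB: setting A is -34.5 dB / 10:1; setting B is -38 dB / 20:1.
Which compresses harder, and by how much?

B, by 3.875 dB

A: 11 dB over, compressed to 1.1 dB over, so 9.9 dB of GR.
B: 14.5 dB over, compressed to 0.725 dB over, so 13.775 dB of GR.
Difference: 3.875 dB in favour of B.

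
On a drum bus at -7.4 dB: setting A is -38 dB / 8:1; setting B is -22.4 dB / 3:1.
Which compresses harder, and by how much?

A: GR = 30.6 − 30.6/8 = 26.775 dB.
B: GR = 15 − 15/3 = 10 dB.
A reduces 16.775 dB more.

A, by 16.775 dB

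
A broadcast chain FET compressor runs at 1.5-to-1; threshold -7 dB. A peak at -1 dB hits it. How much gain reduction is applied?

Overshoot = -1 − (-7) = 6 dB.
A 1.5:1 ratio leaves 4 dB of that excess.
So the signal is attenuated by 6 − 4 = 2 dB.

2 dB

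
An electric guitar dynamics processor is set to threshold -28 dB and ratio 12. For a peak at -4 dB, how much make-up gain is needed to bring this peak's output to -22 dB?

4 dB

Overshoot 24 dB → 24/12 = 2 dB after compression, so the compressed level is -28 + 2 = -26 dB.
Make-up = target − compressed = -22 − (-26) = 4 dB.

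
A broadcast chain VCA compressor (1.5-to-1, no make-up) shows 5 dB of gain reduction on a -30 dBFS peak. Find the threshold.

-45 dBFS

Input is 15 dB above T (since output overshoot × R = input overshoot: (-35 − T)·1.5 = -30 − T gives T = -45 dBFS).
Check: -45 + (-30 − (-45))/1.5 = -45 + 10 = -35 dBFS. ✓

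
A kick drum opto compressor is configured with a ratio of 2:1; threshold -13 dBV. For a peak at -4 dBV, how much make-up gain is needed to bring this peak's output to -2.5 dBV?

The peak compresses to -13 + 9/2 = -8.5 dBV.
To reach -2.5 dBV requires -2.5 − (-8.5) = 6 dB of make-up.

6 dB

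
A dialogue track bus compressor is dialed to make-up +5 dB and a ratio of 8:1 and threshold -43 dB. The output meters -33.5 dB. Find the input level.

Before make-up, the level was -33.5 − 5 = -38.5 dB.
Post-compression overshoot = -38.5 − (-43) = 4.5 dB.
Input overshoot = R × output overshoot = 36 dB → input = -43 + 36 = -7 dB.

-7 dB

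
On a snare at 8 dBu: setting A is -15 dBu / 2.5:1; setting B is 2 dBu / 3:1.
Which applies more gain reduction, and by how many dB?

A: overshoot 23 dB → output overshoot 9.2 dB → GR 13.8 dB.
B: overshoot 6 dB → output overshoot 2 dB → GR 4 dB.
A applies 9.8 dB more gain reduction.

A, by 9.8 dB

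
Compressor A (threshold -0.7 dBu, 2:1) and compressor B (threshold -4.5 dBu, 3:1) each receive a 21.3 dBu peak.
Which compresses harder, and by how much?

A: GR = 22 − 22/2 = 11 dB.
B: GR = 25.8 − 25.8/3 = 17.2 dB.
B applies 6.2 dB more gain reduction.

B, by 6.2 dB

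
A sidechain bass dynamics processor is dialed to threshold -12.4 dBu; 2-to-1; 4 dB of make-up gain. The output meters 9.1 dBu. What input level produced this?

22.6 dBu

Before make-up, the level was 9.1 − 4 = 5.1 dBu.
The compressed level sits 5.1 − (-12.4) = 17.5 dB over threshold.
Before 2:1 compression the overshoot was 17.5 × 2 = 35 dB, so input = -12.4 + 35 = 22.6 dBu.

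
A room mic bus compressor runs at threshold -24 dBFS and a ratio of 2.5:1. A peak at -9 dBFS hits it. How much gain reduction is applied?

The signal is 15 dB above threshold.
At 2.5:1, output sits 15/2.5 = 6 dB above threshold.
So the signal is attenuated by 15 − 6 = 9 dB.

9 dB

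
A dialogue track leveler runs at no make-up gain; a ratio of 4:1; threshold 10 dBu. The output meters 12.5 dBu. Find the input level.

20 dBu

Post-compression overshoot = 12.5 − 10 = 2.5 dB.
Before 4:1 compression the overshoot was 2.5 × 4 = 10 dB, so input = 10 + 10 = 20 dBu.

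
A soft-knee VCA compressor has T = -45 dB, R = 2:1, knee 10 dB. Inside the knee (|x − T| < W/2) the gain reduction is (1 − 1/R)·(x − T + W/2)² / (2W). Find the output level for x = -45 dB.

-45.625 dB

x − T + W/2 = -45 − (-45) + 5 = 5.
GR = (1 − 1/2) × 5² / 20 = 0.5 × 25 / 20 = 0.625 dB.
Output = -45 − 0.625 = -45.625 dB.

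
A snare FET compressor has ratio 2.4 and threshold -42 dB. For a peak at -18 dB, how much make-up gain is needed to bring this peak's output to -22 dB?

The peak compresses to -42 + 24/2.4 = -32 dB.
To reach -22 dB requires -22 − (-32) = 10 dB of make-up.

10 dB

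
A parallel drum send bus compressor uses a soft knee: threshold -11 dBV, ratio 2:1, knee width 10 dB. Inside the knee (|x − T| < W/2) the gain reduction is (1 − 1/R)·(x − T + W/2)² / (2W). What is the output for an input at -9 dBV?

x − T + W/2 = -9 − (-11) + 5 = 7.
GR = (1 − 1/2) × 7² / 20 = 0.5 × 49 / 20 = 1.225 dB.
Output = -9 − 1.225 = -10.225 dBV.

-10.225 dBV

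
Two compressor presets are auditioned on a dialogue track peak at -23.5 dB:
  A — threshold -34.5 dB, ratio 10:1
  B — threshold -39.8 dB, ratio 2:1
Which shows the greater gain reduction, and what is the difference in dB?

A, by 1.75 dB

A: 11 dB over, compressed to 1.1 dB over, so 9.9 dB of GR.
B: 16.3 dB over, compressed to 8.15 dB over, so 8.15 dB of GR.
A reduces 1.75 dB more.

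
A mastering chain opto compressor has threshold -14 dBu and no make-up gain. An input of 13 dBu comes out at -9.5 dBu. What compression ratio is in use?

Input overshoot = 13 − (-14) = 27 dB; output overshoot = -9.5 − (-14) = 4.5 dB.
Ratio = 27 / 4.5 = 6.

6:1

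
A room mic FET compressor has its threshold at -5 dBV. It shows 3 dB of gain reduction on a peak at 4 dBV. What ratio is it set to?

Input overshoot = 4 − (-5) = 9 dB.
Output overshoot = 9 − 3 = 6 dB.
Ratio = input overshoot / output overshoot = 9 / 6 = 1.5.

1.5:1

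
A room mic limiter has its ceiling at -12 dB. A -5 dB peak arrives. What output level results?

A brickwall limiter is an ∞:1 compressor: any input above the ceiling is clamped to -12 dB.

-12 dB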